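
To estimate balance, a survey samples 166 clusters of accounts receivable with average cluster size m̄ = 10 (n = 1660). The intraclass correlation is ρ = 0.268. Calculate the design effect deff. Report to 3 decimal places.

3.412

deff = 1 + (10 − 1)·0.268 = 1 + 2.412 = 3.412.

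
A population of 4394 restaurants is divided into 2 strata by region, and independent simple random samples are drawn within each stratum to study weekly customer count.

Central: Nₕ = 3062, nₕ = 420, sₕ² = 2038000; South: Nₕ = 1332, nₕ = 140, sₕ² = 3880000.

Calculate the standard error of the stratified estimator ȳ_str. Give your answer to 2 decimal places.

65.67

Var(ȳ_str) = Σₕ Wₕ²(1 − fₕ)sₕ²/nₕ with Wₕ = Nₕ/N, N = 4394.
Central: Wₕ = 0.69685935; term = 0.69685935²·(1 − 0.13716525)·2038000/420 = 2033.1657.
South: Wₕ = 0.30314065; term = 0.30314065²·(1 − 0.10510511)·3880000/140 = 2279.1036.
Sum = 4312.2693.
SE = √(4312.2693) = 65.67.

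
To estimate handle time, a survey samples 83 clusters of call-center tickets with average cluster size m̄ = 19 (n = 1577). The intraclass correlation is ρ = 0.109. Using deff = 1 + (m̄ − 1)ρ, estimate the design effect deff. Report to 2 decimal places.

2.96

deff = 1 + (19 − 1)·0.109 = 1 + 1.962 = 2.962.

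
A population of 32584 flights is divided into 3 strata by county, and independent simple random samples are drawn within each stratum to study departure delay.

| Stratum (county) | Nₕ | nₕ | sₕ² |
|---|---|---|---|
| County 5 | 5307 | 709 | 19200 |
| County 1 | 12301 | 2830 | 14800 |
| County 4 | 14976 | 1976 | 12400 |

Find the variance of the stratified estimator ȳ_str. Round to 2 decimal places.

Var(ȳ_str) = Σₕ Wₕ²(1 − fₕ)sₕ²/nₕ with Wₕ = Nₕ/N, N = 32584.
County 5: Wₕ = 0.16287135; term = 0.16287135²·(1 − 0.13359714)·19200/709 = 0.62239236.
County 1: Wₕ = 0.37751657; term = 0.37751657²·(1 − 0.23006260)·14800/2830 = 0.57385575.
County 4: Wₕ = 0.45961208; term = 0.45961208²·(1 − 0.13194444)·12400/1976 = 1.150708.
Sum = 2.3469561.

2.35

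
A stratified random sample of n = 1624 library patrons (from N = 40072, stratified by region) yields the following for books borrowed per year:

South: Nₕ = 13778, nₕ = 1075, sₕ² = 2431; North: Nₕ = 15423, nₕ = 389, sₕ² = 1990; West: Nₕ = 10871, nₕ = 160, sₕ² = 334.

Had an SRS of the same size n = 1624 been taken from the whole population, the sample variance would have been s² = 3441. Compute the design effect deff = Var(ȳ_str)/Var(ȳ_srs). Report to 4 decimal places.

0.5591

Var(ȳ_str) = Σ Wₕ²(1−fₕ)sₕ²/nₕ with Wₕ = Nₕ/40072:
  South: (13778/40072)²·(1−1075/13778)·2431/1075 = 0.24648298
  North: (15423/40072)²·(1−389/15423)·1990/389 = 0.73869446
  West: (10871/40072)²·(1−160/10871)·334/160 = 0.15137145
  → Var(ȳ_str) = 1.1365489.
Var(ȳ_srs) = (1 − 1624/40072)·3441/1624 = 2.0329719.
deff = 1.1365489 / 2.0329719 = 0.5591.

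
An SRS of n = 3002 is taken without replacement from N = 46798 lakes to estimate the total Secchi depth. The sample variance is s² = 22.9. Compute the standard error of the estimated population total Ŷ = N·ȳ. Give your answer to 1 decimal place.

3954.1

Var(Ŷ) = N²·Var(ȳ) = N²·(1 − n/N)·s²/n.
f = 3002/46798 = 0.06414804; Var(ȳ) = 0.93585196·22.9/3002 = 0.0071389107.
Var(Ŷ) = 46798² · 0.0071389107 = 1.5634591 × 10^7.
SE(Ŷ) = √(1.5634591 × 10^7) = 3954.1.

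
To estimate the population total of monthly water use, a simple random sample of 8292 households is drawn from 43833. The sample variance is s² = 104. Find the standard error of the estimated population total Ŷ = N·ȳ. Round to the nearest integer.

Var(Ŷ) = N²·Var(ȳ) = N²·(1 − n/N)·s²/n.
f = 8292/43833 = 0.18917254; Var(ȳ) = 0.81082746·104/8292 = 0.010169568.
Var(Ŷ) = 43833² · 0.010169568 = 1.9539115 × 10^7.
SE(Ŷ) = √(1.9539115 × 10^7) = 4420.

4420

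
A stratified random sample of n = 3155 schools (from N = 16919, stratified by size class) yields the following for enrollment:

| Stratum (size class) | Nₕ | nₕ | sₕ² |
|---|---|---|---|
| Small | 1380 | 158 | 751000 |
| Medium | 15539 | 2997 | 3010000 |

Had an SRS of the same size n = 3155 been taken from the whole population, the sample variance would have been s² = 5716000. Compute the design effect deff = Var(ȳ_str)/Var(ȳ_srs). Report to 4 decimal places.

0.4829

Var(ȳ_str) = Σ Wₕ²(1−fₕ)sₕ²/nₕ with Wₕ = Nₕ/16919:
  Small: (1380/16919)²·(1−158/1380)·751000/158 = 28.001659
  Medium: (15539/16919)²·(1−2997/15539)·3010000/2997 = 683.78605
  → Var(ȳ_str) = 711.78771.
Var(ȳ_srs) = (1 − 3155/16919)·5716000/3155 = 1473.8824.
deff = 711.78771 / 1473.8824 = 0.4829.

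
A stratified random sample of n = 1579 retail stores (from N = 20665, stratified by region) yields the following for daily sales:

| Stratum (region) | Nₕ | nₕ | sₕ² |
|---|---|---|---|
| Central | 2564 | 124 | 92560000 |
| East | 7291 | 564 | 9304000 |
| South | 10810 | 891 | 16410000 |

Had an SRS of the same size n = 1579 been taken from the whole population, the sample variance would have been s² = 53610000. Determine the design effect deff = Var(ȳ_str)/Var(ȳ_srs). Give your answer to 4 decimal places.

0.5566

Var(ȳ_str) = Σ Wₕ²(1−fₕ)sₕ²/nₕ with Wₕ = Nₕ/20665:
  Central: (2564/20665)²·(1−124/2564)·92560000/124 = 10935.501
  East: (7291/20665)²·(1−564/7291)·9304000/564 = 1894.647
  South: (10810/20665)²·(1−891/10810)·16410000/891 = 4624.3814
  → Var(ȳ_str) = 17454.529.
Var(ȳ_srs) = (1 − 1579/20665)·53610000/1579 = 31357.627.
deff = 17454.529 / 31357.627 = 0.5566.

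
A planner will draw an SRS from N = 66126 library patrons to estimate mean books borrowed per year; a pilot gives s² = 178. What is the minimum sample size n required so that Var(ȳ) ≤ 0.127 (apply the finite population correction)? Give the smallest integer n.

1373

Without fpc, n₀ = s²/D = 178/0.127 = 1401.5748.
With fpc, (1 − n/N)·s²/n ≤ D requires n ≥ n₀/(1 + n₀/N) = 1401.5748/(1 + 1401.5748/66126) = 1372.4843.
Rounding up, n = 1373.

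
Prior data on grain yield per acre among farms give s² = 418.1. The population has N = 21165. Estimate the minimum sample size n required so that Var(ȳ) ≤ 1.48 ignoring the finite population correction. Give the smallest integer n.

Without fpc, n₀ = s²/D = 418.1/1.48 = 282.5000.
Rounding up, n = 283.

283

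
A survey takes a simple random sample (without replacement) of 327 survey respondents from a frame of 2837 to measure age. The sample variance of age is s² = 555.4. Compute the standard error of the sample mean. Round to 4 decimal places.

Under SRS without replacement, Var(ȳ) = (1 − f)·s²/n with f = n/N = 327/2837 = 0.11526260.
Var(ȳ) = (1 − 0.11526260)·555.4/327 = 0.88473740·1.6984709 = 1.5027008.
SE(ȳ) = √(1.5027008) = 1.2258.

1.2258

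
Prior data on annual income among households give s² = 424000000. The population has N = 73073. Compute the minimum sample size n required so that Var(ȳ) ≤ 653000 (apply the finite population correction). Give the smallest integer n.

Without fpc, n₀ = s²/D = 424000000/653000 = 649.3109.
With fpc, (1 − n/N)·s²/n ≤ D requires n ≥ n₀/(1 + n₀/N) = 649.3109/(1 + 649.3109/73073) = 643.5921.
Rounding up, n = 644.

644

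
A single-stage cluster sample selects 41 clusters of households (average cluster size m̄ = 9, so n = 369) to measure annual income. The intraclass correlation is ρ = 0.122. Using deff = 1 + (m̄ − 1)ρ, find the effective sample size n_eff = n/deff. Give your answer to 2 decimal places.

186.74

deff = 1 + (9 − 1)·0.122 = 1 + 0.976 = 1.976.
n_eff = 369 / 1.976 = 186.74.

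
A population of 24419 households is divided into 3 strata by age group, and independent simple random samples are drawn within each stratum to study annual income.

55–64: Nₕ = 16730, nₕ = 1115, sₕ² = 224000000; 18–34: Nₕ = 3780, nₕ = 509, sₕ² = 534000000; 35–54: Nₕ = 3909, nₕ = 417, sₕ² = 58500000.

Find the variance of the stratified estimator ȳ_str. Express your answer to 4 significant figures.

113000

Var(ȳ_str) = Σₕ Wₕ²(1 − fₕ)sₕ²/nₕ with Wₕ = Nₕ/N, N = 24419.
55–64: Wₕ = 0.68512224; term = 0.68512224²·(1 − 0.06664674)·224000000/1115 = 88014.724.
18–34: Wₕ = 0.15479749; term = 0.15479749²·(1 − 0.13465608)·534000000/509 = 21754.047.
35–54: Wₕ = 0.16008027; term = 0.16008027²·(1 − 0.10667690)·58500000/417 = 3211.4707.
Sum = 112980.24.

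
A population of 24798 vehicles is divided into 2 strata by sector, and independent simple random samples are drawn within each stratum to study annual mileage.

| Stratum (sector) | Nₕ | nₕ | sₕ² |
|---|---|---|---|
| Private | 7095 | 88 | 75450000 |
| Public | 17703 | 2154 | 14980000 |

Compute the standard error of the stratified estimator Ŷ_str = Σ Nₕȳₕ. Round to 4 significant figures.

6.674 × 10^6

Var(Ŷ_str) = Σₕ Nₕ²(1 − fₕ)sₕ²/nₕ.
Private: 7095²·(1 − 88/7095)·75450000/88 = 4.2624676 × 10^13.
Public: 17703²·(1 − 2154/17703)·14980000/2154 = 1.914324 × 10^12.
Sum = 4.4539 × 10^13.
SE = √(4.4539 × 10^13) = 6.674 × 10^6.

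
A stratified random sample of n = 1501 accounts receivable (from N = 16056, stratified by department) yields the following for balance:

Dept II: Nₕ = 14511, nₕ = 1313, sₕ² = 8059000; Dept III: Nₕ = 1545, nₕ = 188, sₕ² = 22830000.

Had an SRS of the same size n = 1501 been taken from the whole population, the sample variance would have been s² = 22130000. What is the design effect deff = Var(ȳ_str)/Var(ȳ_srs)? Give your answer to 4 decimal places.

Var(ȳ_str) = Σ Wₕ²(1−fₕ)sₕ²/nₕ with Wₕ = Nₕ/16056:
  Dept II: (14511/16056)²·(1−1313/14511)·8059000/1313 = 4559.8145
  Dept III: (1545/16056)²·(1−188/1545)·22830000/188 = 987.60135
  → Var(ȳ_str) = 5547.4159.
Var(ȳ_srs) = (1 − 1501/16056)·22130000/1501 = 13365.203.
deff = 5547.4159 / 13365.203 = 0.4151.

0.4151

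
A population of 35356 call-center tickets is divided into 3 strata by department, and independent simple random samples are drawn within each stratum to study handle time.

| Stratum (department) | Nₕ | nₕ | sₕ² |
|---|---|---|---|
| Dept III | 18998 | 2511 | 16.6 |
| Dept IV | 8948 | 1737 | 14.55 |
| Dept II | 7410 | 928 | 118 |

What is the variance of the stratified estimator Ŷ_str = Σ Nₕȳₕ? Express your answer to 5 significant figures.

8.7186 × 10^6

Var(Ŷ_str) = Σₕ Nₕ²(1 − fₕ)sₕ²/nₕ.
Dept III: 18998²·(1 − 2511/18998)·16.6/2511 = 2.07067 × 10^6.
Dept IV: 8948²·(1 − 1737/8948)·14.55/1737 = 540486.24.
Dept II: 7410²·(1 − 928/7410)·118/928 = 6.1074689 × 10^6.
Sum = 8.7186251 × 10^6.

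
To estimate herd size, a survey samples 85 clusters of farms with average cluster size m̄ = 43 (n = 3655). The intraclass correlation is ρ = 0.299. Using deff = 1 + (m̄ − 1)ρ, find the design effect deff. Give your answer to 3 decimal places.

13.558

deff = 1 + (43 − 1)·0.299 = 1 + 12.558 = 13.558.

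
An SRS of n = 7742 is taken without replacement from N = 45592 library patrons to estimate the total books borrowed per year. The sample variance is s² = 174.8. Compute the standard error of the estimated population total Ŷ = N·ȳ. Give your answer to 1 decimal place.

Var(Ŷ) = N²·Var(ȳ) = N²·(1 − n/N)·s²/n.
f = 7742/45592 = 0.16981049; Var(ȳ) = 0.83018951·174.8/7742 = 0.018744139.
Var(Ŷ) = 45592² · 0.018744139 = 3.8962138 × 10^7.
SE(Ŷ) = √(3.8962138 × 10^7) = 6242.0.

6242.0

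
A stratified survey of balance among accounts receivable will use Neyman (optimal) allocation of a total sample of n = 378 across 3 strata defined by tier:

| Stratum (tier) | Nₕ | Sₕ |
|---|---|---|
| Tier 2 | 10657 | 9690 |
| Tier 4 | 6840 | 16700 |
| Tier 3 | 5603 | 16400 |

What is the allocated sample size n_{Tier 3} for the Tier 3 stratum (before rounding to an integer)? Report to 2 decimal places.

112.27

Neyman allocation: nₕ = n·NₕSₕ / Σⱼ NⱼSⱼ.
Σ NⱼSⱼ = 10657·9690 + 6840·16700 + 5603·16400 = 3.0938353 × 10^8.
n_{Tier 3} = 378·5603·16400 / (3.0938353 × 10^8) = 112.27.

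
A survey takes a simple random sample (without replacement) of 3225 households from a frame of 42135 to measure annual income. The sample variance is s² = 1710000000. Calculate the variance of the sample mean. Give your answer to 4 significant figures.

Under SRS without replacement, Var(ȳ) = (1 − f)·s²/n with f = n/N = 3225/42135 = 0.07653969.
Var(ȳ) = (1 − 0.07653969)·1710000000/3225 = 0.92346031·530232.56 = 489648.72.

489600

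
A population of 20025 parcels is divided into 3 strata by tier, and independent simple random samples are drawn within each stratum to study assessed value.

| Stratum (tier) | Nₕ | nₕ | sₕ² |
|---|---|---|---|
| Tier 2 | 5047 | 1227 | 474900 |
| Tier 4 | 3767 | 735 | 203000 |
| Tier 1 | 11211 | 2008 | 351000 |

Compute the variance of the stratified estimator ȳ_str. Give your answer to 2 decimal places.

71.45

Var(ȳ_str) = Σₕ Wₕ²(1 − fₕ)sₕ²/nₕ with Wₕ = Nₕ/N, N = 20025.
Tier 2: Wₕ = 0.25203496; term = 0.25203496²·(1 − 0.24311472)·474900/1227 = 18.608408.
Tier 4: Wₕ = 0.18811486; term = 0.18811486²·(1 − 0.19511548)·203000/735 = 7.8666253.
Tier 1: Wₕ = 0.55985019; term = 0.55985019²·(1 − 0.17910980)·351000/2008 = 44.9751.
Sum = 71.450133.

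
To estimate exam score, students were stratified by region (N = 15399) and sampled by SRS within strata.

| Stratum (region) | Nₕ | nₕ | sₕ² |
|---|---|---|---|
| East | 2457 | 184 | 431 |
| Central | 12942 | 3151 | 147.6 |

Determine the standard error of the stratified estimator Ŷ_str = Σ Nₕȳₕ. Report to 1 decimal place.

4360.9

Var(Ŷ_str) = Σₕ Nₕ²(1 − fₕ)sₕ²/nₕ.
East: 2457²·(1 − 184/2457)·431/184 = 1.3081696 × 10^7.
Central: 12942²·(1 − 3151/12942)·147.6/3151 = 5.9356242 × 10^6.
Sum = 1.901732 × 10^7.
SE = √(1.901732 × 10^7) = 4360.9.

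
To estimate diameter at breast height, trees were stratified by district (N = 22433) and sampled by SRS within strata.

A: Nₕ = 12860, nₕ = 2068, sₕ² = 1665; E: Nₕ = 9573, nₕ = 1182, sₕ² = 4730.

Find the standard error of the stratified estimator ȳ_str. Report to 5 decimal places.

Var(ȳ_str) = Σₕ Wₕ²(1 − fₕ)sₕ²/nₕ with Wₕ = Nₕ/N, N = 22433.
A: Wₕ = 0.57326260; term = 0.57326260²·(1 − 0.16080871)·1665/2068 = 0.22204035.
E: Wₕ = 0.42673740; term = 0.42673740²·(1 − 0.12347227)·4730/1182 = 0.63874973.
Sum = 0.86079008.
SE = √(0.86079008) = 0.92779.

0.92779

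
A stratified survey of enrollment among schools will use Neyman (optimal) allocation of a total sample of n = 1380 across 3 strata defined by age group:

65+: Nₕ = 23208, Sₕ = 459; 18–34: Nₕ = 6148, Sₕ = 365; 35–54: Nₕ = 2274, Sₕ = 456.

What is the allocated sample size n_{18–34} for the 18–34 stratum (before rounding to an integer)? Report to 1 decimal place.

222.3

Neyman allocation: nₕ = n·NₕSₕ / Σⱼ NⱼSⱼ.
Σ NⱼSⱼ = 23208·459 + 6148·365 + 2274·456 = 1.3933436 × 10^7.
n_{18–34} = 1380·6148·365 / (1.3933436 × 10^7) = 222.3.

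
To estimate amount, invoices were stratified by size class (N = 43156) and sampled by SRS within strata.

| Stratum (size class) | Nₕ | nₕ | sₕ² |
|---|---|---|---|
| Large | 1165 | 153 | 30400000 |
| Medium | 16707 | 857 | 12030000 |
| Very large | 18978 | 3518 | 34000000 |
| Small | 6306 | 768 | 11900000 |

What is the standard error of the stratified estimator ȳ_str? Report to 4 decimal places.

Var(ȳ_str) = Σₕ Wₕ²(1 − fₕ)sₕ²/nₕ with Wₕ = Nₕ/N, N = 43156.
Large: Wₕ = 0.02699509; term = 0.02699509²·(1 − 0.13133047)·30400000/153 = 125.77845.
Medium: Wₕ = 0.38713041; term = 0.38713041²·(1 − 0.05129586)·12030000/857 = 1995.8605.
Very large: Wₕ = 0.43975345; term = 0.43975345²·(1 − 0.18537254)·34000000/3518 = 1522.5117.
Small: Wₕ = 0.14612105; term = 0.14612105²·(1 − 0.12178877)·11900000/768 = 290.54292.
Sum = 3934.6936.
SE = √(3934.6936) = 62.7271.

62.7271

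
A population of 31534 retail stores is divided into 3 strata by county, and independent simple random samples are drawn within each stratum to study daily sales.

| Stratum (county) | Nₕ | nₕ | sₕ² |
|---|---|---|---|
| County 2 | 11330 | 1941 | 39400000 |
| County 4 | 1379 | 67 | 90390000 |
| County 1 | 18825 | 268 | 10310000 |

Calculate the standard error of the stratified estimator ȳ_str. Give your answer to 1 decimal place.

Var(ȳ_str) = Σₕ Wₕ²(1 − fₕ)sₕ²/nₕ with Wₕ = Nₕ/N, N = 31534.
County 2: Wₕ = 0.35929473; term = 0.35929473²·(1 − 0.17131509)·39400000/1941 = 2171.5099.
County 4: Wₕ = 0.04373058; term = 0.04373058²·(1 − 0.04858593)·90390000/67 = 2454.6273.
County 1: Wₕ = 0.59697469; term = 0.59697469²·(1 − 0.01423639)·10310000/268 = 13514.765.
Sum = 18140.902.
SE = √(18140.902) = 134.7.

134.7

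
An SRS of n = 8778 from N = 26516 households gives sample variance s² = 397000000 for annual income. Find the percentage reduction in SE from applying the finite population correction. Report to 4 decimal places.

f = n/N = 8778/26516 = 0.33104541.
SE_no-fpc = √(s²/n) = 212.66571; SE_fpc = √((1−f)s²/n) = 173.93853.
Ratio = √(1−f) = 0.81789644. Reduction = 100·(1 − 0.81789644) = 18.2104%.

18.2104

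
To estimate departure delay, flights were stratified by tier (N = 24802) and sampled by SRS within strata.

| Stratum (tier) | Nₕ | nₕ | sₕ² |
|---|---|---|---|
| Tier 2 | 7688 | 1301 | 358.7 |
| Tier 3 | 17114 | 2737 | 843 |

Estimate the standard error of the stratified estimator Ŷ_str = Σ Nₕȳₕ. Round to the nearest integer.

9451

Var(Ŷ_str) = Σₕ Nₕ²(1 − fₕ)sₕ²/nₕ.
Tier 2: 7688²·(1 − 1301/7688)·358.7/1301 = 1.3538307 × 10^7.
Tier 3: 17114²·(1 − 2737/17114)·843/2737 = 7.5783137 × 10^7.
Sum = 8.9321444 × 10^7.
SE = √(8.9321444 × 10^7) = 9451.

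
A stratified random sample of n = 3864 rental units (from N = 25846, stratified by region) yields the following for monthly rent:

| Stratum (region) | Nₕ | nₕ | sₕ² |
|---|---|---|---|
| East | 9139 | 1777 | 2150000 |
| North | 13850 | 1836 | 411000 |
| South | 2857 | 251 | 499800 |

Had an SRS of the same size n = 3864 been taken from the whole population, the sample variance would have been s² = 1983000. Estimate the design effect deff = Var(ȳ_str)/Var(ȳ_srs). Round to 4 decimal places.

0.4578

Var(ȳ_str) = Σ Wₕ²(1−fₕ)sₕ²/nₕ with Wₕ = Nₕ/25846:
  East: (9139/25846)²·(1−1777/9139)·2150000/1777 = 121.85935
  North: (13850/25846)²·(1−1836/13850)·411000/1836 = 55.759628
  South: (2857/25846)²·(1−251/2857)·499800/251 = 22.193229
  → Var(ȳ_str) = 199.81221.
Var(ȳ_srs) = (1 − 3864/25846)·1983000/3864 = 436.47509.
deff = 199.81221 / 436.47509 = 0.4578.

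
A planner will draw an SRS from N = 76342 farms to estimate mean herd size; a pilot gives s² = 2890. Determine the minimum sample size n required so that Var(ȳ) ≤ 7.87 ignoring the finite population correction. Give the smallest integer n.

Without fpc, n₀ = s²/D = 2890/7.87 = 367.2173.
Rounding up, n = 368.

368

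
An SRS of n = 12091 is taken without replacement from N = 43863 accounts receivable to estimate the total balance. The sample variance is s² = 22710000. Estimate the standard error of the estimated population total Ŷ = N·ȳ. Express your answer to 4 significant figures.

Var(Ŷ) = N²·Var(ȳ) = N²·(1 − n/N)·s²/n.
f = 12091/43863 = 0.27565374; Var(ȳ) = 0.72434626·22710000/12091 = 1360.5081.
Var(Ŷ) = 43863² · 1360.5081 = 2.6175669 × 10^12.
SE(Ŷ) = √(2.6175669 × 10^12) = 1.618 × 10^6.

1.618 × 10^6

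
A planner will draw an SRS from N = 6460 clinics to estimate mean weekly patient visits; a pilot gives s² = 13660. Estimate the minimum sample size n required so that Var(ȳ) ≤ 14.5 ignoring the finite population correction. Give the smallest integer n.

943

Without fpc, n₀ = s²/D = 13660/14.5 = 942.0690.
Rounding up, n = 943.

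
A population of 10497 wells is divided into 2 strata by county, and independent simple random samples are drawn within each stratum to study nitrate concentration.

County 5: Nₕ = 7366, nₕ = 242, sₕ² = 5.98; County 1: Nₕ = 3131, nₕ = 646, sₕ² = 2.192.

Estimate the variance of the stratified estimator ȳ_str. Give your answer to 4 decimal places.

Var(ȳ_str) = Σₕ Wₕ²(1 − fₕ)sₕ²/nₕ with Wₕ = Nₕ/N, N = 10497.
County 5: Wₕ = 0.70172430; term = 0.70172430²·(1 − 0.03285365)·5.98/242 = 0.011768227.
County 1: Wₕ = 0.29827570; term = 0.29827570²·(1 − 0.20632386)·2.192/646 = 2.3960016 × 10^-4.
Sum = 0.012007827.

0.0120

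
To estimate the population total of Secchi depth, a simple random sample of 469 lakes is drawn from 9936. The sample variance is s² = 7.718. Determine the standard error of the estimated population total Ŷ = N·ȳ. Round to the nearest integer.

1244

Var(Ŷ) = N²·Var(ȳ) = N²·(1 − n/N)·s²/n.
f = 469/9936 = 0.04720209; Var(ȳ) = 0.95279791·7.718/469 = 0.015679519.
Var(Ŷ) = 9936² · 0.015679519 = 1.5479463 × 10^6.
SE(Ŷ) = √(1.5479463 × 10^6) = 1244.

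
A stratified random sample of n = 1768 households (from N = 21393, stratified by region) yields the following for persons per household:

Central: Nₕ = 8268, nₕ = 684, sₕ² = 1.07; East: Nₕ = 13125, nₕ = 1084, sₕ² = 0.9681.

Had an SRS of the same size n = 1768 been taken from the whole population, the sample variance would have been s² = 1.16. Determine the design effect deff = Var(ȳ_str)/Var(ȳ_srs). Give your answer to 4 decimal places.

Var(ȳ_str) = Σ Wₕ²(1−fₕ)sₕ²/nₕ with Wₕ = Nₕ/21393:
  Central: (8268/21393)²·(1−684/8268)·1.07/684 = 2.1433006 × 10^-4
  East: (13125/21393)²·(1−1084/13125)·0.9681/1084 = 3.0839649 × 10^-4
  → Var(ȳ_str) = 5.2272655 × 10^-4.
Var(ȳ_srs) = (1 − 1768/21393)·1.16/1768 = 6.0188525 × 10^-4.
deff = (5.2272655 × 10^-4) / (6.0188525 × 10^-4) = 0.8685.

0.8685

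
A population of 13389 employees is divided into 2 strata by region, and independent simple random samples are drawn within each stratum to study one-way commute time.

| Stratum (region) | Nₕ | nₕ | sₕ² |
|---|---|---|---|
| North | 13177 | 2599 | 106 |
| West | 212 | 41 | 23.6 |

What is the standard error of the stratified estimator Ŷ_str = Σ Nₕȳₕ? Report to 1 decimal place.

Var(Ŷ_str) = Σₕ Nₕ²(1 − fₕ)sₕ²/nₕ.
North: 13177²·(1 − 2599/13177)·106/2599 = 5.684859 × 10^6.
West: 212²·(1 − 41/212)·23.6/41 = 20867.005.
Sum = 5.705726 × 10^6.
SE = √(5.705726 × 10^6) = 2388.7.

2388.7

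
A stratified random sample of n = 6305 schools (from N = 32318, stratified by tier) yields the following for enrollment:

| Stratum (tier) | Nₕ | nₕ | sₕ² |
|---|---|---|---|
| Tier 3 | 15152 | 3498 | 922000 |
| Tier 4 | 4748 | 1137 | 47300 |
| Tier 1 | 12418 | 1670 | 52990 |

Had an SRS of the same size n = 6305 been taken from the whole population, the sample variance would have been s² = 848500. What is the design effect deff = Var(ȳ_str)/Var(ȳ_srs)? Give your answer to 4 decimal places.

0.4551

Var(ȳ_str) = Σ Wₕ²(1−fₕ)sₕ²/nₕ with Wₕ = Nₕ/32318:
  Tier 3: (15152/32318)²·(1−3498/15152)·922000/3498 = 44.562253
  Tier 4: (4748/32318)²·(1−1137/4748)·47300/1137 = 0.68288869
  Tier 1: (12418/32318)²·(1−1670/12418)·52990/1670 = 4.0547848
  → Var(ȳ_str) = 49.299926.
Var(ȳ_srs) = (1 − 6305/32318)·848500/6305 = 108.32101.
deff = 49.299926 / 108.32101 = 0.4551.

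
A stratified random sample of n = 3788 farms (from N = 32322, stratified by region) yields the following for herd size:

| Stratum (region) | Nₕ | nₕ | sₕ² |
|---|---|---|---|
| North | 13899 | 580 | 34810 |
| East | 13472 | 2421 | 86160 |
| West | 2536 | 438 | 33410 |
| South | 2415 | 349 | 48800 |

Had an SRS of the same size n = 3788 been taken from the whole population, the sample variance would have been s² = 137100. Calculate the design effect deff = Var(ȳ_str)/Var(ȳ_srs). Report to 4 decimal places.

Var(ȳ_str) = Σ Wₕ²(1−fₕ)sₕ²/nₕ with Wₕ = Nₕ/32322:
  North: (13899/32322)²·(1−580/13899)·34810/580 = 10.634933
  East: (13472/32322)²·(1−2421/13472)·86160/2421 = 5.0716363
  West: (2536/32322)²·(1−438/2536)·33410/438 = 0.38847283
  South: (2415/32322)²·(1−349/2415)·48800/349 = 0.66779843
  → Var(ȳ_str) = 16.762841.
Var(ȳ_srs) = (1 − 3788/32322)·137100/3788 = 31.951549.
deff = 16.762841 / 31.951549 = 0.5246.

0.5246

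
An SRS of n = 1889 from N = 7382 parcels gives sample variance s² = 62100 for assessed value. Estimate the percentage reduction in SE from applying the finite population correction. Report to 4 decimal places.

13.7383

f = n/N = 1889/7382 = 0.25589271.
SE_no-fpc = √(s²/n) = 5.7336321; SE_fpc = √((1−f)s²/n) = 4.9459258.
Ratio = √(1−f) = 0.86261654. Reduction = 100·(1 − 0.86261654) = 13.7383%.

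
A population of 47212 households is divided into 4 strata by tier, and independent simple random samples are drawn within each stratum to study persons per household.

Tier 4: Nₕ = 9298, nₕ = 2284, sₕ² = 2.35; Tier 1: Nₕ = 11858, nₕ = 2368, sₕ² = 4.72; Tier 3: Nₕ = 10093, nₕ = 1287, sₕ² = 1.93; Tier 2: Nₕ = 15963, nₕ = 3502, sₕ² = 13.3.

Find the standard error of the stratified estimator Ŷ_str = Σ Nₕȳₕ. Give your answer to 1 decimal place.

Var(Ŷ_str) = Σₕ Nₕ²(1 − fₕ)sₕ²/nₕ.
Tier 4: 9298²·(1 − 2284/9298)·2.35/2284 = 67100.702.
Tier 1: 11858²·(1 − 2368/11858)·4.72/2368 = 224304.49.
Tier 3: 10093²·(1 − 1287/10093)·1.93/1287 = 133283.91.
Tier 2: 15963²·(1 − 3502/15963)·13.3/3502 = 755445.1.
Sum = 1.1801342 × 10^6.
SE = √(1.1801342 × 10^6) = 1086.3.

1086.3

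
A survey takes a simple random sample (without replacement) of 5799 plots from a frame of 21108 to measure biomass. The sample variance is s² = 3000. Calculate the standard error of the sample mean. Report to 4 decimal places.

0.6125

Under SRS without replacement, Var(ȳ) = (1 − f)·s²/n with f = n/N = 5799/21108 = 0.27472996.
Var(ȳ) = (1 − 0.27472996)·3000/5799 = 0.72527004·0.51733057 = 0.37520437.
SE(ȳ) = √(0.37520437) = 0.6125.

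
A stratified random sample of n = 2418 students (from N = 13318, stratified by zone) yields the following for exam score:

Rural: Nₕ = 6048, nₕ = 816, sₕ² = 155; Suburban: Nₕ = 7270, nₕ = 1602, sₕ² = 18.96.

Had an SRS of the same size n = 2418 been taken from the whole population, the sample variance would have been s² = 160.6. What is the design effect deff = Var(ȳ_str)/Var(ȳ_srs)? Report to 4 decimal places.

0.6740

Var(ȳ_str) = Σ Wₕ²(1−fₕ)sₕ²/nₕ with Wₕ = Nₕ/13318:
  Rural: (6048/13318)²·(1−816/6048)·155/816 = 0.033887774
  Suburban: (7270/13318)²·(1−1602/7270)·18.96/1602 = 0.0027495527
  → Var(ȳ_str) = 0.036637327.
Var(ȳ_srs) = (1 − 2418/13318)·160.6/2418 = 0.05435966.
deff = 0.036637327 / 0.05435966 = 0.6740.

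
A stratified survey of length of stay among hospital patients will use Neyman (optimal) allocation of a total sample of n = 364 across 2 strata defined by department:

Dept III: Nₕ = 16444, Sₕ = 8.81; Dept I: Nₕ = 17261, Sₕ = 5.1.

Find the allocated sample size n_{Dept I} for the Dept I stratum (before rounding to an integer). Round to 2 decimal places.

137.58

Neyman allocation: nₕ = n·NₕSₕ / Σⱼ NⱼSⱼ.
Σ NⱼSⱼ = 16444·8.81 + 17261·5.1 = 232902.74.
n_{Dept I} = 364·17261·5.1 / 232902.74 = 137.58.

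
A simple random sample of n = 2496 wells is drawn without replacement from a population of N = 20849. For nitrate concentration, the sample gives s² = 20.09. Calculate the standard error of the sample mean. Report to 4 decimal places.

0.0842

Under SRS without replacement, Var(ȳ) = (1 − f)·s²/n with f = n/N = 2496/20849 = 0.11971797.
Var(ȳ) = (1 − 0.11971797)·20.09/2496 = 0.88028203·0.0080488782 = 0.0070852828.
SE(ȳ) = √(0.0070852828) = 0.0842.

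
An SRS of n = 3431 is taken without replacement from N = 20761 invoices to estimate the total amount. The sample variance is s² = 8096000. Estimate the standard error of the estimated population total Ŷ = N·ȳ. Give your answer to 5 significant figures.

Var(Ŷ) = N²·Var(ȳ) = N²·(1 − n/N)·s²/n.
f = 3431/20761 = 0.16526179; Var(ȳ) = 0.83473821·8096000/3431 = 1969.7.
Var(Ŷ) = 20761² · 1969.7 = 8.4897836 × 10^11.
SE(Ŷ) = √(8.4897836 × 10^11) = 921400.

921400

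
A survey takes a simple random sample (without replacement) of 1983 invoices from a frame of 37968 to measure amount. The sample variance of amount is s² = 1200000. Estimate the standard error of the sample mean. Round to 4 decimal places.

23.9487

Under SRS without replacement, Var(ȳ) = (1 − f)·s²/n with f = n/N = 1983/37968 = 0.05222819.
Var(ȳ) = (1 − 0.05222819)·1200000/1983 = 0.94777181·605.14372 = 573.53816.
SE(ȳ) = √(573.53816) = 23.9487.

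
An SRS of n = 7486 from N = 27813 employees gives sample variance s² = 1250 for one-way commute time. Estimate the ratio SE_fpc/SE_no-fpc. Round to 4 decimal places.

f = n/N = 7486/27813 = 0.26915471.
SE_no-fpc = √(s²/n) = 0.40862986; SE_fpc = √((1−f)s²/n) = 0.34933558.
Ratio = √(1−f) = 0.85489490.

0.8549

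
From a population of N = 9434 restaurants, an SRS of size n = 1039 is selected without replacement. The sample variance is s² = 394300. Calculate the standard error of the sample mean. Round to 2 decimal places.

18.38

Under SRS without replacement, Var(ȳ) = (1 − f)·s²/n with f = n/N = 1039/9434 = 0.11013356.
Var(ȳ) = (1 − 0.11013356)·394300/1039 = 0.88986644·379.49952 = 337.70389.
SE(ȳ) = √(337.70389) = 18.38.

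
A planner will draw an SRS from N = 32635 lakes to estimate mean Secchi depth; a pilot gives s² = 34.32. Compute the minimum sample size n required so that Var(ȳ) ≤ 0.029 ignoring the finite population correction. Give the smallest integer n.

1184

Without fpc, n₀ = s²/D = 34.32/0.029 = 1183.4483.
Rounding up, n = 1184.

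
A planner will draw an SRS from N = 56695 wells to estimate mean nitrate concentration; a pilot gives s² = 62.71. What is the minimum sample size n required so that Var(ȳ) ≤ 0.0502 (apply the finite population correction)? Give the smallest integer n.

1223

Without fpc, n₀ = s²/D = 62.71/0.0502 = 1249.2032.
With fpc, (1 − n/N)·s²/n ≤ D requires n ≥ n₀/(1 + n₀/N) = 1249.2032/(1 + 1249.2032/56695) = 1222.2720.
Rounding up, n = 1223.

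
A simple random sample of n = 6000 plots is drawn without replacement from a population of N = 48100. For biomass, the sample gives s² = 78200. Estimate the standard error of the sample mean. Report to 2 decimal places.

3.38

Under SRS without replacement, Var(ȳ) = (1 − f)·s²/n with f = n/N = 6000/48100 = 0.12474012.
Var(ȳ) = (1 − 0.12474012)·78200/6000 = 0.87525988·13.033333 = 11.407554.
SE(ȳ) = √(11.407554) = 3.38.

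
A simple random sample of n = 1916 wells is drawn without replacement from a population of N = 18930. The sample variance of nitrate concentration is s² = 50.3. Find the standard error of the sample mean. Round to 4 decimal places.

Under SRS without replacement, Var(ȳ) = (1 − f)·s²/n with f = n/N = 1916/18930 = 0.10121500.
Var(ȳ) = (1 − 0.10121500)·50.3/1916 = 0.89878500·0.02625261 = 0.023595452.
SE(ȳ) = √(0.023595452) = 0.1536.

0.1536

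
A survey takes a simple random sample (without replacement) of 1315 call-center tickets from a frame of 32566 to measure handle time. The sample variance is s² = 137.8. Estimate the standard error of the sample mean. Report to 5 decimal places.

Under SRS without replacement, Var(ȳ) = (1 − f)·s²/n with f = n/N = 1315/32566 = 0.04037954.
Var(ȳ) = (1 − 0.04037954)·137.8/1315 = 0.95962046·0.10479087 = 0.10055947.
SE(ȳ) = √(0.10055947) = 0.31711.

0.31711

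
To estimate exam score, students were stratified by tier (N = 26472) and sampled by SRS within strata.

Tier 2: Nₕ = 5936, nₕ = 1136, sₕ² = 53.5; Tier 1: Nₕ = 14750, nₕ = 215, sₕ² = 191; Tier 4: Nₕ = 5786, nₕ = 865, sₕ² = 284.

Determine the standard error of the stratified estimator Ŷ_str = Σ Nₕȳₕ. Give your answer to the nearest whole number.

Var(Ŷ_str) = Σₕ Nₕ²(1 − fₕ)sₕ²/nₕ.
Tier 2: 5936²·(1 − 1136/5936)·53.5/1136 = 1.3418704 × 10^6.
Tier 1: 14750²·(1 − 215/14750)·191/215 = 1.904592 × 10^8.
Tier 4: 5786²·(1 − 865/5786)·284/865 = 9.3483298 × 10^6.
Sum = 2.011494 × 10^8.
SE = √(2.011494 × 10^8) = 14183.

14183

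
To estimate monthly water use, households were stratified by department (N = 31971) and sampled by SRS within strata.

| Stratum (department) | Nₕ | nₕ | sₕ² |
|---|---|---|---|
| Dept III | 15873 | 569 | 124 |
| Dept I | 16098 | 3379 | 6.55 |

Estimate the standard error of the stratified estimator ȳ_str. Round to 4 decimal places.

Var(ȳ_str) = Σₕ Wₕ²(1 − fₕ)sₕ²/nₕ with Wₕ = Nₕ/N, N = 31971.
Dept III: Wₕ = 0.49648119; term = 0.49648119²·(1 − 0.03584704)·124/569 = 0.051791794.
Dept I: Wₕ = 0.50351881; term = 0.50351881²·(1 − 0.20990185)·6.55/3379 = 3.8829836 × 10^-4.
Sum = 0.052180092.
SE = √(0.052180092) = 0.2284.

0.2284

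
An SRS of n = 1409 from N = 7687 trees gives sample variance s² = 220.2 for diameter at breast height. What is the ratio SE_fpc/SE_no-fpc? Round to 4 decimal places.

f = n/N = 1409/7687 = 0.18329647.
SE_no-fpc = √(s²/n) = 0.39532398; SE_fpc = √((1−f)s²/n) = 0.35726081.
Ratio = √(1−f) = 0.90371651.

0.9037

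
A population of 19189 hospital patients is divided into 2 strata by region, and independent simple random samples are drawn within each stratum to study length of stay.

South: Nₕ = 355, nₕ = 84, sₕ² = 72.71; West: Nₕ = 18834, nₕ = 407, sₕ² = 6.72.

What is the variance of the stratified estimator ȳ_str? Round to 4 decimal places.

Var(ȳ_str) = Σₕ Wₕ²(1 − fₕ)sₕ²/nₕ with Wₕ = Nₕ/N, N = 19189.
South: Wₕ = 0.01850018; term = 0.01850018²·(1 − 0.23661972)·72.71/84 = 2.2615585 × 10^-4.
West: Wₕ = 0.98149982; term = 0.98149982²·(1 − 0.02160985)·6.72/407 = 0.015562071.
Sum = 0.015788227.

0.0158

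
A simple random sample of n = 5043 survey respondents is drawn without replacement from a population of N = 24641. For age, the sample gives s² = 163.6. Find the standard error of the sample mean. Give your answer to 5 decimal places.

0.16063

Under SRS without replacement, Var(ȳ) = (1 − f)·s²/n with f = n/N = 5043/24641 = 0.20465890.
Var(ȳ) = (1 − 0.20465890)·163.6/5043 = 0.79534110·0.032441007 = 0.025801666.
SE(ȳ) = √(0.025801666) = 0.16063.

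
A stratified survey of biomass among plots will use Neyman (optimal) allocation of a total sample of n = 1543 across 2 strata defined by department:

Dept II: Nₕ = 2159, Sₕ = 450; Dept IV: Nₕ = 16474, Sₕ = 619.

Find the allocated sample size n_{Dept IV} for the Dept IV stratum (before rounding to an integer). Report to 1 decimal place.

Neyman allocation: nₕ = n·NₕSₕ / Σⱼ NⱼSⱼ.
Σ NⱼSⱼ = 2159·450 + 16474·619 = 1.1168956 × 10^7.
n_{Dept IV} = 1543·16474·619 / (1.1168956 × 10^7) = 1408.8.

1408.8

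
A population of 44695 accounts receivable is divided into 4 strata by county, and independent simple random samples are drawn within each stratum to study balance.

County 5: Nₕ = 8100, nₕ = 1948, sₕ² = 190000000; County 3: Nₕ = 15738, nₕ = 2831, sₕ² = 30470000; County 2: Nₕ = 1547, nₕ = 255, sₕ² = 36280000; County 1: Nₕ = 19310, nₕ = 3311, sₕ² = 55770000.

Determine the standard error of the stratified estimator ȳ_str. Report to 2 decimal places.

79.21

Var(ȳ_str) = Σₕ Wₕ²(1 − fₕ)sₕ²/nₕ with Wₕ = Nₕ/N, N = 44695.
County 5: Wₕ = 0.18122833; term = 0.18122833²·(1 − 0.24049383)·190000000/1948 = 2433.0336.
County 3: Wₕ = 0.35211992; term = 0.35211992²·(1 − 0.17988309)·30470000/2831 = 1094.4339.
County 2: Wₕ = 0.03461237; term = 0.03461237²·(1 − 0.16483516)·36280000/255 = 142.3515.
County 1: Wₕ = 0.43203938; term = 0.43203938²·(1 − 0.17146556)·55770000/3311 = 2604.9458.
Sum = 6274.7648.
SE = √(6274.7648) = 79.21.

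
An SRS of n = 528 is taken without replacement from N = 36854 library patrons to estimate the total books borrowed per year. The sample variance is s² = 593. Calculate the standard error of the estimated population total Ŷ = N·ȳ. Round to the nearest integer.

Var(Ŷ) = N²·Var(ȳ) = N²·(1 − n/N)·s²/n.
f = 528/36854 = 0.01432680; Var(ȳ) = 0.98567320·593/528 = 1.1070155.
Var(Ŷ) = 36854² · 1.1070155 = 1.5035676 × 10^9.
SE(Ŷ) = √(1.5035676 × 10^9) = 38776.

38776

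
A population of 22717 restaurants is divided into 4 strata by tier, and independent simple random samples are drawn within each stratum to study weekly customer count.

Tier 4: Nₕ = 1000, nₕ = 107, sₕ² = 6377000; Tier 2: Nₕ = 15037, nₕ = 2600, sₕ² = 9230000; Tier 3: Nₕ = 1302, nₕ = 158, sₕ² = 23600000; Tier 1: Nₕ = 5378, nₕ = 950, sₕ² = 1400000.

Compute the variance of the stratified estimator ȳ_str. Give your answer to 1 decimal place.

Var(ȳ_str) = Σₕ Wₕ²(1 − fₕ)sₕ²/nₕ with Wₕ = Nₕ/N, N = 22717.
Tier 4: Wₕ = 0.04401990; term = 0.04401990²·(1 − 0.10700000)·6377000/107 = 103.12932.
Tier 2: Wₕ = 0.66192719; term = 0.66192719²·(1 − 0.17290683)·9230000/2600 = 1286.4806.
Tier 3: Wₕ = 0.05731391; term = 0.05731391²·(1 − 0.12135177)·23600000/158 = 431.11186.
Tier 1: Wₕ = 0.23673901; term = 0.23673901²·(1 − 0.17664559)·1400000/950 = 68.00344.
Sum = 1888.7252.

1888.7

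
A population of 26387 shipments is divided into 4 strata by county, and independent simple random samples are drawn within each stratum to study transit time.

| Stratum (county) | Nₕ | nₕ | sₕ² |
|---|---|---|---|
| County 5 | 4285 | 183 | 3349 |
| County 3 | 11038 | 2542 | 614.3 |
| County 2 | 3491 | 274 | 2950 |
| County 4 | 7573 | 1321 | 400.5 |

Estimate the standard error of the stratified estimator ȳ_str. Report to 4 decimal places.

0.8299

Var(ȳ_str) = Σₕ Wₕ²(1 − fₕ)sₕ²/nₕ with Wₕ = Nₕ/N, N = 26387.
County 5: Wₕ = 0.16239057; term = 0.16239057²·(1 − 0.04270712)·3349/183 = 0.4619878.
County 3: Wₕ = 0.41831205; term = 0.41831205²·(1 − 0.23029534)·614.3/2542 = 0.032548414.
County 2: Wₕ = 0.13230000; term = 0.13230000²·(1 − 0.07848754)·2950/274 = 0.17365701.
County 4: Wₕ = 0.28699739; term = 0.28699739²·(1 − 0.17443549)·400.5/1321 = 0.020616104.
Sum = 0.68880933.
SE = √(0.68880933) = 0.8299.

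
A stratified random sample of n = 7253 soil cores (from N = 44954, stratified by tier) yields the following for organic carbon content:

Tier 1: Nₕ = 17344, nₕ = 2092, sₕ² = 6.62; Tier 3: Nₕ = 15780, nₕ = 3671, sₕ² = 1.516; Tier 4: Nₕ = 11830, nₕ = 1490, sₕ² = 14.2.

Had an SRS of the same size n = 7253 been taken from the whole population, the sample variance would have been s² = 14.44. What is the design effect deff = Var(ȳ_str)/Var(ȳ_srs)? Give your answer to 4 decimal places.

Var(ȳ_str) = Σ Wₕ²(1−fₕ)sₕ²/nₕ with Wₕ = Nₕ/44954:
  Tier 1: (17344/44954)²·(1−2092/17344)·6.62/2092 = 4.1422441 × 10^-4
  Tier 3: (15780/44954)²·(1−3671/15780)·1.516/3671 = 3.9047516 × 10^-5
  Tier 4: (11830/44954)²·(1−1490/11830)·14.2/1490 = 5.7686033 × 10^-4
  → Var(ȳ_str) = 0.0010301323.
Var(ȳ_srs) = (1 − 7253/44954)·14.44/7253 = 0.0016696831.
deff = 0.0010301323 / 0.0016696831 = 0.6170.

0.6170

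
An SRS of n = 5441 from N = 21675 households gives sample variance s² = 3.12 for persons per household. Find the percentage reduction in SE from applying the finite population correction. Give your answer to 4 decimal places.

13.4567

f = n/N = 5441/21675 = 0.25102653.
SE_no-fpc = √(s²/n) = 0.023946273; SE_fpc = √((1−f)s²/n) = 0.020723884.
Ratio = √(1−f) = 0.86543253. Reduction = 100·(1 − 0.86543253) = 13.4567%.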